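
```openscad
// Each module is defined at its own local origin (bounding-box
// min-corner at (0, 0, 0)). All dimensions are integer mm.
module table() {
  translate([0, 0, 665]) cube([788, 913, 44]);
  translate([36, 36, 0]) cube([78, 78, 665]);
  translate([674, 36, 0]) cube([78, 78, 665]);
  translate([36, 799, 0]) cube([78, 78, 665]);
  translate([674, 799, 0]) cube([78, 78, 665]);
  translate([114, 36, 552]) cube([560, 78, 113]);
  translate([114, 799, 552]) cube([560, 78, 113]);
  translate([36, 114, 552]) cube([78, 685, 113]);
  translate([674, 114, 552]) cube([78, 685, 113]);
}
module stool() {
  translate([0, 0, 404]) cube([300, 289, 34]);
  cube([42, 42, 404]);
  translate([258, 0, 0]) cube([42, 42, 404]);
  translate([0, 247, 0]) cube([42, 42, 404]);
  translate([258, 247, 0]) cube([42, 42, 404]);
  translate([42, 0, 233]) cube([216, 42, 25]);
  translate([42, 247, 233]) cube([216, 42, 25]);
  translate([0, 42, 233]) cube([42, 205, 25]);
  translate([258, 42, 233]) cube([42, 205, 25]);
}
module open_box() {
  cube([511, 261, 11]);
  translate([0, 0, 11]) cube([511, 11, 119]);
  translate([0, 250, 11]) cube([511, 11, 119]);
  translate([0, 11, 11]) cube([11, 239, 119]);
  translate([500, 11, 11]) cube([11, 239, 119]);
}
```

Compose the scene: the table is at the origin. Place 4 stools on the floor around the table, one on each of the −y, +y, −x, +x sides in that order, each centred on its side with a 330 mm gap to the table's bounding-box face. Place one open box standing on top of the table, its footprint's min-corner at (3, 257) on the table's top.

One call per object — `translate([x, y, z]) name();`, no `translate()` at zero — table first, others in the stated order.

table();
translate([244, -619, 0]) stool();
translate([244, 1243, 0]) stool();
translate([-630, 312, 0]) stool();
translate([1118, 312, 0]) stool();
translate([3, 257, 709]) open_box();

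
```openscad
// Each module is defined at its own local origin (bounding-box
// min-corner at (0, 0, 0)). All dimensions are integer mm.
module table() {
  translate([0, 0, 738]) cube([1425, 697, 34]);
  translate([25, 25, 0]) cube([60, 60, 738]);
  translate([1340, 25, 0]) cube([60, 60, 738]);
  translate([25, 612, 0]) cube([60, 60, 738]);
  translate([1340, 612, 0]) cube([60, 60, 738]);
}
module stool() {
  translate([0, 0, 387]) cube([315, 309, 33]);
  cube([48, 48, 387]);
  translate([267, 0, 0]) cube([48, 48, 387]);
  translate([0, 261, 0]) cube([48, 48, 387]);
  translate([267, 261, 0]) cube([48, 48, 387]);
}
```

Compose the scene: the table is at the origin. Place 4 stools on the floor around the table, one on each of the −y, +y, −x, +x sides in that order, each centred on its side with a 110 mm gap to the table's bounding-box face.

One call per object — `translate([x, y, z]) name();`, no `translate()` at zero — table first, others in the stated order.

table();
translate([555, -419, 0]) stool();
translate([555, 807, 0]) stool();
translate([-425, 194, 0]) stool();
translate([1535, 194, 0]) stool();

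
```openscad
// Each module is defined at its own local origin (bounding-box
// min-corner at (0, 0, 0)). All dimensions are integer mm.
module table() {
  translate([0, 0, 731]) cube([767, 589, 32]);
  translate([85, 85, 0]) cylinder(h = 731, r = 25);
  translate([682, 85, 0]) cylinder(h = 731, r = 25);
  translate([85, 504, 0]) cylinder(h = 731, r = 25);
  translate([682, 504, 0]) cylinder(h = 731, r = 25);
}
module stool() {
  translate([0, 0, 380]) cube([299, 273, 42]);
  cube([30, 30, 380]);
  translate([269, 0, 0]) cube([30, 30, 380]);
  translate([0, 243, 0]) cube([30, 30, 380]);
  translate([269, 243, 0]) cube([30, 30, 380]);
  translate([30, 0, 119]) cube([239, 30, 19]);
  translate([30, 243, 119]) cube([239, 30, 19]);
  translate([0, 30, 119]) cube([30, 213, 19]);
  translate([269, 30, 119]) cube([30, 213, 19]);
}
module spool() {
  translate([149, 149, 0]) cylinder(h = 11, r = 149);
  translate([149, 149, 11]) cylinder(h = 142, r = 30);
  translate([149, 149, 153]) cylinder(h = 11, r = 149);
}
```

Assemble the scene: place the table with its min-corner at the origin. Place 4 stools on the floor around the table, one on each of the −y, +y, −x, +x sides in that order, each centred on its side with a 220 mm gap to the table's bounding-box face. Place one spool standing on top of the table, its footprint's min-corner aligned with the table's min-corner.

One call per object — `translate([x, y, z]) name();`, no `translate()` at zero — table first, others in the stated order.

table();
translate([234, -493, 0]) stool();
translate([234, 809, 0]) stool();
translate([-519, 158, 0]) stool();
translate([987, 158, 0]) stool();
translate([0, 0, 763]) spool();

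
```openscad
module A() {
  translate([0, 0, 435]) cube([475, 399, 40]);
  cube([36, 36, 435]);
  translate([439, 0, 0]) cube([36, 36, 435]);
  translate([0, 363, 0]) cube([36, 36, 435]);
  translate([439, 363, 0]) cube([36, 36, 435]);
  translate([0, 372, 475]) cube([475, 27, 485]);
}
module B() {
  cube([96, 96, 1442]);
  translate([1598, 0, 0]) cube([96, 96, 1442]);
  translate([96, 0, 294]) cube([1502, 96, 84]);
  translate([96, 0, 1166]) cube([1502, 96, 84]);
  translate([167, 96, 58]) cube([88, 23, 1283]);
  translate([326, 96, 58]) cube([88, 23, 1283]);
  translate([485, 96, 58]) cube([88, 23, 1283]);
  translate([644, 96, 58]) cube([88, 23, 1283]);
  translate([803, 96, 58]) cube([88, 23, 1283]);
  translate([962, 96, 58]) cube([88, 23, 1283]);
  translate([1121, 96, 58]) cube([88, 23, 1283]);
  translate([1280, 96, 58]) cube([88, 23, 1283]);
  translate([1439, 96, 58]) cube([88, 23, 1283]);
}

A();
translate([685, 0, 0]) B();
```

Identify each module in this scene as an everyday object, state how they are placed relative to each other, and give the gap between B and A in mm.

A is a chair. B is a fence section. The fence section is on the floor beside the chair on its +x side. The gap between the fence section and the chair is 210 mm.

The fence section's nearest face is 210 mm from the chair's +x face.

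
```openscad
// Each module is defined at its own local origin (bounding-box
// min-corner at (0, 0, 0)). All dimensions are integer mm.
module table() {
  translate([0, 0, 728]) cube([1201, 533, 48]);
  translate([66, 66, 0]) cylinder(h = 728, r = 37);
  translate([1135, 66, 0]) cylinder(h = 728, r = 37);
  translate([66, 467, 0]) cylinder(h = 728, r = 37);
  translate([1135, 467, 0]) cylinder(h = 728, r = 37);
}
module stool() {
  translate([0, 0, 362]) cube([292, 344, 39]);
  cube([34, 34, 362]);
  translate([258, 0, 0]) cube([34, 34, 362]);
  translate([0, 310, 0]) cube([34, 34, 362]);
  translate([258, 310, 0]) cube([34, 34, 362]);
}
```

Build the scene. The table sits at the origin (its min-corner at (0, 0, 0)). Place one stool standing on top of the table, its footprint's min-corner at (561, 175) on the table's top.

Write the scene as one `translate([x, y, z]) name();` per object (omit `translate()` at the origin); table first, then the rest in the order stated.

table();
translate([561, 175, 776]) stool();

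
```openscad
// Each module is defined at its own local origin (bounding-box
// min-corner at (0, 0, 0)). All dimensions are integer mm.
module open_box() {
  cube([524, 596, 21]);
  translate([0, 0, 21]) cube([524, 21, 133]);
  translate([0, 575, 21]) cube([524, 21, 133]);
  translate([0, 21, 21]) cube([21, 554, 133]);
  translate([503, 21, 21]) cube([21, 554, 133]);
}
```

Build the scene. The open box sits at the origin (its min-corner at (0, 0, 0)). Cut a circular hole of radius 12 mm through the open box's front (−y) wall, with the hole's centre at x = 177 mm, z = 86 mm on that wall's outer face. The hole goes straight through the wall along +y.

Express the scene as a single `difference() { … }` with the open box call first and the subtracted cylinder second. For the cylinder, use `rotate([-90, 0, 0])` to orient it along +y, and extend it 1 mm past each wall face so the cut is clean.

difference() {
  open_box();
  translate([177, -1, 86]) rotate([-90, 0, 0]) cylinder(h = 23, r = 12);
}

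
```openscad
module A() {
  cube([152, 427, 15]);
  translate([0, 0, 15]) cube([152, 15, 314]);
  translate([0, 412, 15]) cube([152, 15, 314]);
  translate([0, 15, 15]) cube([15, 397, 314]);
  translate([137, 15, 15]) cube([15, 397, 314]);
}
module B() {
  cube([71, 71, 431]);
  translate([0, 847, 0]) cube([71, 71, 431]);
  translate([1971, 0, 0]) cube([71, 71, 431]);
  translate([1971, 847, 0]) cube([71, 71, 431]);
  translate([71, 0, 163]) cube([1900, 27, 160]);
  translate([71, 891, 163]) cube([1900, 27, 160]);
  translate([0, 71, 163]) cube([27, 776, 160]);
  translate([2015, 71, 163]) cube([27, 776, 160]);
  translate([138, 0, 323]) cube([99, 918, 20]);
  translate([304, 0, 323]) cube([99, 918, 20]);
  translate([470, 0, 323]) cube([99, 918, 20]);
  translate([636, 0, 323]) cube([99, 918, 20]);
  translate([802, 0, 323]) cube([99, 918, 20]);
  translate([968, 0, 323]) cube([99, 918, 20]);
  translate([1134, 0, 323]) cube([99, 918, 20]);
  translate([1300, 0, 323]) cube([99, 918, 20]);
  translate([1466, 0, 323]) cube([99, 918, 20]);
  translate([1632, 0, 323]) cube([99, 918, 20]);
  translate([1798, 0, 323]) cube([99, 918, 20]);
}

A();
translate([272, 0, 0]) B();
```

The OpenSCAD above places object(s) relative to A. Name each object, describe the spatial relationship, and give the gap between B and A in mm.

The bed frame's nearest face is 120 mm from the open box's +x face.

A is an open box. B is a bed frame. The bed frame is on the floor beside the open box on its +x side. The gap between the bed frame and the open box is 120 mm.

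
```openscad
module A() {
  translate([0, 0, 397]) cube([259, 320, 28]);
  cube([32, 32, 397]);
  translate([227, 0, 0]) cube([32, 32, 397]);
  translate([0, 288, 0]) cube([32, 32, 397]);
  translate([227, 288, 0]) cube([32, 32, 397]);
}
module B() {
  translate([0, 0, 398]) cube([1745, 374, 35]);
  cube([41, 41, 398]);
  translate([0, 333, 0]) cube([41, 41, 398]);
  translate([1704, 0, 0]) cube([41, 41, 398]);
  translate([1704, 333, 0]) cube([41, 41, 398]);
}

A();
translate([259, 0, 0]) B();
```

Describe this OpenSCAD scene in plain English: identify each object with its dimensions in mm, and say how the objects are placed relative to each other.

A is a four-legged stool. The seat is 259×320 mm, 28 mm thick, top at z = 425 mm. It stands on four square legs, each 32×32 mm in cross-section, from z = 0 to the seat underside, each flush with a corner of the seat.

B is a bench: a 1745×374 mm seat slab, 35 mm thick, top at z = 433 mm, on four 41×41 mm square legs flush with the seat corners and standing on z = 0.

The bench is against the stool's +x side, with their −y faces flush.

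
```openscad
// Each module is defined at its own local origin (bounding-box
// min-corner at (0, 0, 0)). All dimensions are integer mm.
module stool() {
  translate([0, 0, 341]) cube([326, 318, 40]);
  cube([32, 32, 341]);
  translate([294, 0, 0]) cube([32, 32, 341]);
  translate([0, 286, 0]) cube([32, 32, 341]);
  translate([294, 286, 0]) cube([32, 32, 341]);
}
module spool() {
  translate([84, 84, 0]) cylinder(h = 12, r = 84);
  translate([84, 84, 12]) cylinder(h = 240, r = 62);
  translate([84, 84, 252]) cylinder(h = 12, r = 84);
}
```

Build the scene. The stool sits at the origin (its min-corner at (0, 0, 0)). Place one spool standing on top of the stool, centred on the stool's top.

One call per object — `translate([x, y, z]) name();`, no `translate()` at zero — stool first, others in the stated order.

stool();
translate([79, 75, 381]) spool();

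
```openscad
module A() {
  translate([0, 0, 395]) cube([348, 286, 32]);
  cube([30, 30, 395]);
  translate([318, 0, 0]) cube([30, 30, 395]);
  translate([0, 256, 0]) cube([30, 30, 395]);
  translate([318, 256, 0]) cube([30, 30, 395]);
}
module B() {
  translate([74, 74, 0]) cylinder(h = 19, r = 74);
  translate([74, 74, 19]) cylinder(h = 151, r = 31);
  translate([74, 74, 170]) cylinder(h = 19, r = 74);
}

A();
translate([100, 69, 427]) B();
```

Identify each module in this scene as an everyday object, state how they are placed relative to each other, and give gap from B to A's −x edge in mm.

A is a stool. B is a spool. The spool is on top of the stool, centred. The gap from the spool to the stool's −x edge is 100 mm.

The spool's min-x is at 100; the stool's min-x is 0; gap = 100 mm.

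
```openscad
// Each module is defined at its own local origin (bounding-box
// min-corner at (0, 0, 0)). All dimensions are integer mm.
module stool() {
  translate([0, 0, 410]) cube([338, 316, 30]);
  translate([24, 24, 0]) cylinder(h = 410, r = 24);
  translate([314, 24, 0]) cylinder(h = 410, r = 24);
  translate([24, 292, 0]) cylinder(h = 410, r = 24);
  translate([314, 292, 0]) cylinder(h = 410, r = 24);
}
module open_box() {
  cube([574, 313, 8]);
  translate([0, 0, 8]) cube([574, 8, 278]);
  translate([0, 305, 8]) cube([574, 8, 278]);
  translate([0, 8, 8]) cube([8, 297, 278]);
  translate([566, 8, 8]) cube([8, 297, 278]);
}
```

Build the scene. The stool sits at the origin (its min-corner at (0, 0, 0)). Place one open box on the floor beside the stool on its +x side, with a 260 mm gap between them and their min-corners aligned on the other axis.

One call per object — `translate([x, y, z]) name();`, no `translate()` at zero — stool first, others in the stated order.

stool();
translate([598, 0, 0]) open_box();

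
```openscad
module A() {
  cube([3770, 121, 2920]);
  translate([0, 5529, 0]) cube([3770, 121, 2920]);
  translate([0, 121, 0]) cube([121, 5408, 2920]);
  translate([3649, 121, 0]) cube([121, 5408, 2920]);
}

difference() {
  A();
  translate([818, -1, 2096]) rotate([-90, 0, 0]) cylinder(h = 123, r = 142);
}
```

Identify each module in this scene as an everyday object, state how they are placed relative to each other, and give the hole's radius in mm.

A is a house frame. The house frame has a circular hole through its front wall. The hole's radius is 142 mm.

The subtracted cylinder has r = 142 mm.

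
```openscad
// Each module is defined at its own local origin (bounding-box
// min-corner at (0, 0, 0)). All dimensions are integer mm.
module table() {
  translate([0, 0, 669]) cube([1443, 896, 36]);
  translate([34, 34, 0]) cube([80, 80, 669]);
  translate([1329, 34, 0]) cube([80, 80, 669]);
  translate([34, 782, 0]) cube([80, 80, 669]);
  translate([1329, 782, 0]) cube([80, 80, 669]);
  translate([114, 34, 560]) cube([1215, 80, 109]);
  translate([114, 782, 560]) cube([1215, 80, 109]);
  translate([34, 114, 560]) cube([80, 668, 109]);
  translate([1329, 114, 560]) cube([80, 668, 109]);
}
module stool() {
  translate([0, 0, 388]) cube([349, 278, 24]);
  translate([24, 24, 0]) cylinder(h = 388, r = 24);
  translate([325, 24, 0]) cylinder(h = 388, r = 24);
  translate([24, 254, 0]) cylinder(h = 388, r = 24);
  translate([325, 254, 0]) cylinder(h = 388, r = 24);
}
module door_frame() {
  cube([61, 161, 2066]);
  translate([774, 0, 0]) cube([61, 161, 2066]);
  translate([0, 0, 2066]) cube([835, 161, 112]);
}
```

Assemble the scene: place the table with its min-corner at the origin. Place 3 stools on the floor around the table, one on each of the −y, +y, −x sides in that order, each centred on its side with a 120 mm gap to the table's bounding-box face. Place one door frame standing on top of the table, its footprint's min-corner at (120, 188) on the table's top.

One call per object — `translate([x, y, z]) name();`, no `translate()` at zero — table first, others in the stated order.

table();
translate([547, -398, 0]) stool();
translate([547, 1016, 0]) stool();
translate([-469, 309, 0]) stool();
translate([120, 188, 705]) door_frame();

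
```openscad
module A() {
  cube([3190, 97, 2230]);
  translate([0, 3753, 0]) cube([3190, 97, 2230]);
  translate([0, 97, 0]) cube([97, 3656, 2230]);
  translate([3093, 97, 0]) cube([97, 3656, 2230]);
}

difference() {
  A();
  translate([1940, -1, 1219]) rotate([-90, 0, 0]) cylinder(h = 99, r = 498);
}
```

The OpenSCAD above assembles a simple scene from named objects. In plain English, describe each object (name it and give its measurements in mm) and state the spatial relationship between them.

A is the wall frame of a small rectangular building: four walls, each 2230 mm tall and 97 mm thick, enclosing a footprint 3190 mm (x) by 3850 mm (y) outside-to-outside, with no floor or roof. The front and back walls (the −y and +y sides) span the full width; the two side walls fit between them.

The house frame has a circular hole of radius 498 mm through its front wall, centred at (x = 1940, z = 1219).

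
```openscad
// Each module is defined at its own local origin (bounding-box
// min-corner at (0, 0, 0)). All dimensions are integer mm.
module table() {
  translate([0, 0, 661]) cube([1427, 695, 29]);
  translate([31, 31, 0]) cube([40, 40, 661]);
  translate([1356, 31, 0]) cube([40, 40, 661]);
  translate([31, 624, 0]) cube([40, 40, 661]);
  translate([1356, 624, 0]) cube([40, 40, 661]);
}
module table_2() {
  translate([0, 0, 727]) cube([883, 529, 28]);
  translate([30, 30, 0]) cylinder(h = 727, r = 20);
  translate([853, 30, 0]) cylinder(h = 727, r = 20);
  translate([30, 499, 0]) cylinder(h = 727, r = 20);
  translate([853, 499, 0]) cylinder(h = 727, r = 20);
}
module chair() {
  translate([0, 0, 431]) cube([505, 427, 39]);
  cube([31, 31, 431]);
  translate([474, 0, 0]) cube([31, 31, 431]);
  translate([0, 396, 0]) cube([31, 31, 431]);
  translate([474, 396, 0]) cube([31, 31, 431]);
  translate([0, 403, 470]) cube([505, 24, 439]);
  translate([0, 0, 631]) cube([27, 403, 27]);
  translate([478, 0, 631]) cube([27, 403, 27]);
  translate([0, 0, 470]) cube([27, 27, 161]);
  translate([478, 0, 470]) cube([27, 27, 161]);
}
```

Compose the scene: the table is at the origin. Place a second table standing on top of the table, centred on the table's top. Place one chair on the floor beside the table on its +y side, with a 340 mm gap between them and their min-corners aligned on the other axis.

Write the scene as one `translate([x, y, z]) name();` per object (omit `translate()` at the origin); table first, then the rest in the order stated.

table();
translate([272, 83, 690]) table_2();
translate([0, 1035, 0]) chair();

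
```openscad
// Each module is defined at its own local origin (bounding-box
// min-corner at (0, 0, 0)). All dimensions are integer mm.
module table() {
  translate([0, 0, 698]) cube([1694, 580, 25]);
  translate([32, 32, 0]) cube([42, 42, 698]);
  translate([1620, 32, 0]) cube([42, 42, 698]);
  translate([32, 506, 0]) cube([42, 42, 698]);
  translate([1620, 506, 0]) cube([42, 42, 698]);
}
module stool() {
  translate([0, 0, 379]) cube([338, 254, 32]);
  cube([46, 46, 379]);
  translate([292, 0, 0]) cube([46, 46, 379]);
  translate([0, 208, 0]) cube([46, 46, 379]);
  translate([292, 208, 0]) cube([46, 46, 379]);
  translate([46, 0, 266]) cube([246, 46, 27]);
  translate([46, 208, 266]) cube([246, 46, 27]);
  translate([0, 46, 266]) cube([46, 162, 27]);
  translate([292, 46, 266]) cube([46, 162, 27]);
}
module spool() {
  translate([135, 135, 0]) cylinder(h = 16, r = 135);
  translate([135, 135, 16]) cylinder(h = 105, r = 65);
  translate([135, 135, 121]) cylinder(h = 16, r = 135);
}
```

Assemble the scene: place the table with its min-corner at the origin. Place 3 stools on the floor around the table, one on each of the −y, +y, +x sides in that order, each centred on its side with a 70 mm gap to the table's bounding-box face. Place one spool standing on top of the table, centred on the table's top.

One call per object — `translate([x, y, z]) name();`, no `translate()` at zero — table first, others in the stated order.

table();
translate([678, -324, 0]) stool();
translate([678, 650, 0]) stool();
translate([1764, 163, 0]) stool();
translate([712, 155, 723]) spool();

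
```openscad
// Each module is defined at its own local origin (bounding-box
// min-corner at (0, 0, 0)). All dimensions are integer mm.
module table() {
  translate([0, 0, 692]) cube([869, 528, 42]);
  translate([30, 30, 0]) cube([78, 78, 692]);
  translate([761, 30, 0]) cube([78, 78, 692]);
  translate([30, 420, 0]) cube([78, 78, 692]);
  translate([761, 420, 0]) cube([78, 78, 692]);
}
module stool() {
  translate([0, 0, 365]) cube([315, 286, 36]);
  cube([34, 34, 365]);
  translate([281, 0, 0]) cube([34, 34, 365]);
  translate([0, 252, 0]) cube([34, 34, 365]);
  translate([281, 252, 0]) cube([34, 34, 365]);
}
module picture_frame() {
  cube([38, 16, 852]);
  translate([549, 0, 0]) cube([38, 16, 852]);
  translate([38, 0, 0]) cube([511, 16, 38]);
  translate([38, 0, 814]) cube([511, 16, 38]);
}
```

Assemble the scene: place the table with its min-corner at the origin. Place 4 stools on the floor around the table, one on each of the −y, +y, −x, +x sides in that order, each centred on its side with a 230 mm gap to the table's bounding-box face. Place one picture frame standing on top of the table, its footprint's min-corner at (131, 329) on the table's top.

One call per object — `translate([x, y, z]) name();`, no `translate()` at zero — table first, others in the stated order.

table();
translate([277, -516, 0]) stool();
translate([277, 758, 0]) stool();
translate([-545, 121, 0]) stool();
translate([1099, 121, 0]) stool();
translate([131, 329, 734]) picture_frame();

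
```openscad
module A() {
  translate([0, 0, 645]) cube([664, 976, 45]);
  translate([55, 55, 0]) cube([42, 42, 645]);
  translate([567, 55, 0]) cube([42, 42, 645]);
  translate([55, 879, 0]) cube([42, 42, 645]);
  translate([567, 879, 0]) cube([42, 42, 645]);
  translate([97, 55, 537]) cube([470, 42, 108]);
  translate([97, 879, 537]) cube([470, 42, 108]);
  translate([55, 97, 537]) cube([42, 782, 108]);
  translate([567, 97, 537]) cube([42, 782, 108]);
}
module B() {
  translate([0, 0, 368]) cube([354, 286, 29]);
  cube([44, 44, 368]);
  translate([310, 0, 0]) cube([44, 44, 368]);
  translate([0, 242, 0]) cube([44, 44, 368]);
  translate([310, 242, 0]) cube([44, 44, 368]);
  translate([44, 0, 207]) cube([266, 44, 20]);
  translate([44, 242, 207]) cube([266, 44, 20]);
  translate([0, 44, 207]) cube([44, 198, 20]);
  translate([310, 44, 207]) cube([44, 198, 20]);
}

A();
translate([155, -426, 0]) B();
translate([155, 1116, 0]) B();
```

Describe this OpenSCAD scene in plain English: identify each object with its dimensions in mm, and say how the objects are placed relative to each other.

A is a table with a 664×976 mm rectangular top, 45 mm thick, top surface at z = 690 mm, supported by four 42×42 mm square legs, each inset 55 mm from the nearest pair of top edges, running from the floor. Four apron rails, 42 mm thick and 108 mm tall, run between adjacent legs with their top edges flush with the underside of the top and their outer faces flush with the legs' outer faces.

B is a simple wooden stool: a rectangular seat 354 mm (x) by 286 mm (y), 29 mm thick, top face at z = 397 mm, on four square legs, each 44×44 mm in cross-section. The legs rest on z = 0, each flush with a corner of the seat. Four stretchers, 44 mm wide and 20 mm tall, connect adjacent legs with their undersides at z = 207 mm, each running between the inner faces of the legs it joins and aligned with the legs' outer faces on the other axis.

Two stools sit around the table at the −y, +y sides.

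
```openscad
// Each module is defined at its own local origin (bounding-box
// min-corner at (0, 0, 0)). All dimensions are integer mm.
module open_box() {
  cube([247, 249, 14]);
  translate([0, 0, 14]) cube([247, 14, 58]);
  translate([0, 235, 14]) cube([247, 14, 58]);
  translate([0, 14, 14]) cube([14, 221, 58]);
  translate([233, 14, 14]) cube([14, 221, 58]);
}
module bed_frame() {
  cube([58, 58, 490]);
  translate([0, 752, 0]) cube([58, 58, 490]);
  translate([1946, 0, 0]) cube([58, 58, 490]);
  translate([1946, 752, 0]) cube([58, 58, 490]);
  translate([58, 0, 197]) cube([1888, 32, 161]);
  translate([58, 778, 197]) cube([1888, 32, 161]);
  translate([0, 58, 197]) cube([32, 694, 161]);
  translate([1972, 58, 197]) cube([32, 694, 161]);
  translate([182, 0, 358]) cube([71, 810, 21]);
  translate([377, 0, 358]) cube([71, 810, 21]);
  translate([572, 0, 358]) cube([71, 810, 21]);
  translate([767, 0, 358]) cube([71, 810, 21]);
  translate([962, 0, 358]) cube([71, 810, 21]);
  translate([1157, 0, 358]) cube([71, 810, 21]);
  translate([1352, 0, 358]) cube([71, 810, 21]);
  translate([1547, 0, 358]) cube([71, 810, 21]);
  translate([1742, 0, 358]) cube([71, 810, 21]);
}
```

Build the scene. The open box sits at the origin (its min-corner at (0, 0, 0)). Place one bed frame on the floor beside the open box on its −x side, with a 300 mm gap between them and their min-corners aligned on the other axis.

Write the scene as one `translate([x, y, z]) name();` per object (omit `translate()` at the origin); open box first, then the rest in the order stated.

open_box();
translate([-2304, 0, 0]) bed_frame();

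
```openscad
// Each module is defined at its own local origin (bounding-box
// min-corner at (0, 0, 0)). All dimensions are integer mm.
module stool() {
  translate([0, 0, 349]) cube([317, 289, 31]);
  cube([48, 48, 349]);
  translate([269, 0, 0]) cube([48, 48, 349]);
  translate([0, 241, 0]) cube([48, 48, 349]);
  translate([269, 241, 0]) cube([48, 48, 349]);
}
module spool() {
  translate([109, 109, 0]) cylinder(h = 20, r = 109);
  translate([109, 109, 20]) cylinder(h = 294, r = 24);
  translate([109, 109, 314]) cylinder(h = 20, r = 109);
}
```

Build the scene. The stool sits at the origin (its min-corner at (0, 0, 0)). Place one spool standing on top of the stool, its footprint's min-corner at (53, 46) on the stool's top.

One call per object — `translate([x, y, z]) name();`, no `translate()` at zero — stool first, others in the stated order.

stool();
translate([53, 46, 380]) spool();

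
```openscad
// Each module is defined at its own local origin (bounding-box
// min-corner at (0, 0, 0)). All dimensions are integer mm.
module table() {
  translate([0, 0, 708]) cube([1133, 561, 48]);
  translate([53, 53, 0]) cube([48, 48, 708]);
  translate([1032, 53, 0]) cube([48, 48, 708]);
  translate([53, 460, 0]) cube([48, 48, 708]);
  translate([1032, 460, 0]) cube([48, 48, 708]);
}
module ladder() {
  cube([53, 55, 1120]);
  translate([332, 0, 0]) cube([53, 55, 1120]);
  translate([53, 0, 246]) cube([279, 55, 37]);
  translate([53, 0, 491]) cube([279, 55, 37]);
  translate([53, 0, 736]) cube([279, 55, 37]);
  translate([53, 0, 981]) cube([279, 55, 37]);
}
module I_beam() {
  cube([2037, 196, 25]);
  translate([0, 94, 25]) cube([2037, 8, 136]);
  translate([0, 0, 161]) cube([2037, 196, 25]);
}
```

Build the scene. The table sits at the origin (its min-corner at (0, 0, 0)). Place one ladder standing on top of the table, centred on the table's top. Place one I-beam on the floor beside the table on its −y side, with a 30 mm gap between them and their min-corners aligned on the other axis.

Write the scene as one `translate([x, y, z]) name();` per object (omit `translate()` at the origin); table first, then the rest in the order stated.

table();
translate([374, 253, 756]) ladder();
translate([0, -226, 0]) I_beam();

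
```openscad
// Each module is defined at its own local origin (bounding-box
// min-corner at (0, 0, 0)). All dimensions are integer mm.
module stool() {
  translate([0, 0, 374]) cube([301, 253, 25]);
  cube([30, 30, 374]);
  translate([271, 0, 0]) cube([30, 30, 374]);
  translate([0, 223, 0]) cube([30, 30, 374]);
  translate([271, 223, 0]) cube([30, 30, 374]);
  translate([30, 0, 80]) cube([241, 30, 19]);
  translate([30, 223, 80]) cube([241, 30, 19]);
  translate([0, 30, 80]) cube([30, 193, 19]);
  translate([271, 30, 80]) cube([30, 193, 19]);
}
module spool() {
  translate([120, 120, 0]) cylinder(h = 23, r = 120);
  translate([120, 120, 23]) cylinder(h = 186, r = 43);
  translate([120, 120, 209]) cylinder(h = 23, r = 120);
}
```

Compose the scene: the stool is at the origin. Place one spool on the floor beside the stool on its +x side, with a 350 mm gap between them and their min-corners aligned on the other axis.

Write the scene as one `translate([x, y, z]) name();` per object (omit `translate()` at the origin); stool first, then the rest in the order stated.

stool();
translate([651, 0, 0]) spool();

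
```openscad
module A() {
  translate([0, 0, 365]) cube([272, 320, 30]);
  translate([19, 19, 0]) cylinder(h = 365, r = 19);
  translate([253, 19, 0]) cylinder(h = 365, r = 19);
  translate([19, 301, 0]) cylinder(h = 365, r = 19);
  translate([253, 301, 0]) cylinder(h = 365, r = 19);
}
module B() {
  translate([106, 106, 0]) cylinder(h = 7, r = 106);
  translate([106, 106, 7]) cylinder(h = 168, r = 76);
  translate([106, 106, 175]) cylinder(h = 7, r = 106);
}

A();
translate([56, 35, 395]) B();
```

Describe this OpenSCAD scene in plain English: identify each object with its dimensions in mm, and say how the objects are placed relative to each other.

A is a simple wooden stool: a rectangular seat 272 mm (x) by 320 mm (y), 30 mm thick, top face at z = 395 mm, on four round legs, each 38 mm in diameter. The legs rest on z = 0, each leg's axis is inset half a diameter from the nearest pair of seat edges (so the leg's bounding box is flush with the corner).

B is a spool: two coaxial disc flanges of radius 106 mm and thickness 7 mm, joined by a core cylinder of radius 76 mm and height 168 mm. The lower flange rests on z = 0 and the three cylinders share a vertical axis.

The spool is on top of the stool.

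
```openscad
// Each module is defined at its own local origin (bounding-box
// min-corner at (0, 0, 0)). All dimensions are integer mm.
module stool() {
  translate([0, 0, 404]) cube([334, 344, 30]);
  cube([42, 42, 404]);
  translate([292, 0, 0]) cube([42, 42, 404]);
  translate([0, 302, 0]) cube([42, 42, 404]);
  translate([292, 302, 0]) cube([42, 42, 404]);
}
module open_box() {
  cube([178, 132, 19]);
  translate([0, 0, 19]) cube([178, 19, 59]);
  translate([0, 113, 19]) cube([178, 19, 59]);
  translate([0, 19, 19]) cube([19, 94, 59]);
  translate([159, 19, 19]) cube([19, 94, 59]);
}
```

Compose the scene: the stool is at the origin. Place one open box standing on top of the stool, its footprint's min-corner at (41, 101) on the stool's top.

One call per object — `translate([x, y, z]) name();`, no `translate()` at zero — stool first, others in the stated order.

stool();
translate([41, 101, 434]) open_box();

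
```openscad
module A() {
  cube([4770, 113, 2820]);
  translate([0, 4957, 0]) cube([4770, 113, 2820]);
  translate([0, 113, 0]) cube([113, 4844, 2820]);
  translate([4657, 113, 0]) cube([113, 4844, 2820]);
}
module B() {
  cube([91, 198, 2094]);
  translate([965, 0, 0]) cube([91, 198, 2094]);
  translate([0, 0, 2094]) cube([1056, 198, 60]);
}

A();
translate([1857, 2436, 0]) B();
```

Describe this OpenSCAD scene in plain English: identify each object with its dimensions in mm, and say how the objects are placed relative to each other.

A is a box-shaped house frame (walls only): outside footprint 4770×5070 mm, wall height 2820 mm, wall thickness 113 mm. The two y-facing walls run the full x-width; the two x-facing walls fit between the inner faces of the y-facing walls.

B is a door frame. The clear opening is 874 mm wide and 2094 mm high. Two 91 mm wide jambs, 198 mm deep, stand either side of the opening from the floor to the top of the opening. A 60 mm thick head sits across the top of both jambs, spanning the full outside width of the frame.

The door frame sits inside the house frame, centred.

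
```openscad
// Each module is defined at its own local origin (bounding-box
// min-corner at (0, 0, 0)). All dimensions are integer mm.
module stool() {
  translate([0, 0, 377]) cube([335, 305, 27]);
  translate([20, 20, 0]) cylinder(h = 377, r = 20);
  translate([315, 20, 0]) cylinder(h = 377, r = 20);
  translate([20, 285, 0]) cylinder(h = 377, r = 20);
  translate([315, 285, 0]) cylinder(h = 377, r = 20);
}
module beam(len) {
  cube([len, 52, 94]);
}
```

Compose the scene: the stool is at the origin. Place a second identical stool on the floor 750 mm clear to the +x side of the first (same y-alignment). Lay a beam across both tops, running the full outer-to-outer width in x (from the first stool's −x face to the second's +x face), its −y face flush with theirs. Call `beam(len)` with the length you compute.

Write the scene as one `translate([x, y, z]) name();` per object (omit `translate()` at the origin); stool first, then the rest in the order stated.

stool();
translate([1085, 0, 0]) stool();
translate([0, 0, 404]) beam(1420);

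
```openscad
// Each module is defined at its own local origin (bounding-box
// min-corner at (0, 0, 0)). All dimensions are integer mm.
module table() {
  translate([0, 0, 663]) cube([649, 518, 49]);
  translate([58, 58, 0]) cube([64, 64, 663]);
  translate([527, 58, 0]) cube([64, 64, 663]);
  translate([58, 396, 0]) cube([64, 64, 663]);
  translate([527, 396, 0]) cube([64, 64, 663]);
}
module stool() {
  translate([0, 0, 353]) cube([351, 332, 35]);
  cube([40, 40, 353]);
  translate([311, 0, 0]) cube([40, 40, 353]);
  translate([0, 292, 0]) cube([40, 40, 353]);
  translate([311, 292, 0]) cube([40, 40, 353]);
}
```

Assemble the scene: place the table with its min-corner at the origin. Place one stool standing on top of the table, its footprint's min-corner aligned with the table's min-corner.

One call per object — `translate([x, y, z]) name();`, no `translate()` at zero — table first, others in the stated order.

table();
translate([0, 0, 712]) stool();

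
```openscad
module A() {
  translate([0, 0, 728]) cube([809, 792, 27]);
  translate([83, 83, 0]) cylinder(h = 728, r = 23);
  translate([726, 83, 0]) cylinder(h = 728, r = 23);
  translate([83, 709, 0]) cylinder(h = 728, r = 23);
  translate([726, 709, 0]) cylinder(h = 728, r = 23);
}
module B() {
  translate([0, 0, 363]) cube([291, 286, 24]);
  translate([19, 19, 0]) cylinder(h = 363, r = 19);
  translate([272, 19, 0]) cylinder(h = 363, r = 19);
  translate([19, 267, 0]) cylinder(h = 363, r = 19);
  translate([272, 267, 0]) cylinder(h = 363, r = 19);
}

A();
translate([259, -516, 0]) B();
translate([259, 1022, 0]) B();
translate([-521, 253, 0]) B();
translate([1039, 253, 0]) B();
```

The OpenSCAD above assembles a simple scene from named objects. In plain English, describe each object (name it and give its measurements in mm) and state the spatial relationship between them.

A is a rectangular dining table. The top is 809×792×27 mm with its upper surface at z = 755 mm. It stands on four round legs of 46 mm diameter, each leg's bounding box inset 60 mm from the nearest pair of top edges, running from the floor to the underside of the top.

B is a four-legged stool. The seat is 291×286 mm, 24 mm thick, top at z = 387 mm. It stands on four round legs, each 38 mm in diameter, from z = 0 to the seat underside, each leg's axis is inset half a diameter from the nearest pair of seat edges (so the leg's bounding box is flush with the corner).

Four stools sit around the table at the −y, +y, −x, +x sides.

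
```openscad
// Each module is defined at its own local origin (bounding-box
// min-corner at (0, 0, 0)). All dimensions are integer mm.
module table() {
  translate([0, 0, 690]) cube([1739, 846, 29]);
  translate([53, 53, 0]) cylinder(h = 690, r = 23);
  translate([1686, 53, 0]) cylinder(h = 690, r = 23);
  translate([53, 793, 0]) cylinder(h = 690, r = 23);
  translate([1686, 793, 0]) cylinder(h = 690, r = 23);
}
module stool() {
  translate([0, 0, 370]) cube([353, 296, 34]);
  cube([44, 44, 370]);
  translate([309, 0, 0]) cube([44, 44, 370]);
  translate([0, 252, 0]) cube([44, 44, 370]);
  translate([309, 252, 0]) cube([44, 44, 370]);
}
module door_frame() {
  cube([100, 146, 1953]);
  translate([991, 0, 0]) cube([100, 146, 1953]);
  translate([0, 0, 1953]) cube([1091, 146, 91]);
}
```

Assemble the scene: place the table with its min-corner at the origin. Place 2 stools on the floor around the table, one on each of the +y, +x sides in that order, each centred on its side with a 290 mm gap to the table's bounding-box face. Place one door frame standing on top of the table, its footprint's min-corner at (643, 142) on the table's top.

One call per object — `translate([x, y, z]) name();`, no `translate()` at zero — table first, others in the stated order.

table();
translate([693, 1136, 0]) stool();
translate([2029, 275, 0]) stool();
translate([643, 142, 719]) door_frame();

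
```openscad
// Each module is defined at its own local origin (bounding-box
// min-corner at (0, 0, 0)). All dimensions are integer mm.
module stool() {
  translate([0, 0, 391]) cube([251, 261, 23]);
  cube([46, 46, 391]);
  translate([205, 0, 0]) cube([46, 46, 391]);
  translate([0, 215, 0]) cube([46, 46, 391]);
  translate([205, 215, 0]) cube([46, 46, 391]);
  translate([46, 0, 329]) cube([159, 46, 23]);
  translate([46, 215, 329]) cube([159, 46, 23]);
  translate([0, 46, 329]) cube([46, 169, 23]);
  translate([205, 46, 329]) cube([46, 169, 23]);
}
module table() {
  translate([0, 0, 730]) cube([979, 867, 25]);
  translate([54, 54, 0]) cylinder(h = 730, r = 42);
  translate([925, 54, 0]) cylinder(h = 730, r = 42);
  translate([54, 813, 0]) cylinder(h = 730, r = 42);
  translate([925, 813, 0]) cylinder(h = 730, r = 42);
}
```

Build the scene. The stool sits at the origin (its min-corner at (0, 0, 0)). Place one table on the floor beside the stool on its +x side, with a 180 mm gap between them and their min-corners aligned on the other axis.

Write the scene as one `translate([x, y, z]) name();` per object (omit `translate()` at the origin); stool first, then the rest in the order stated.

stool();
translate([431, 0, 0]) table();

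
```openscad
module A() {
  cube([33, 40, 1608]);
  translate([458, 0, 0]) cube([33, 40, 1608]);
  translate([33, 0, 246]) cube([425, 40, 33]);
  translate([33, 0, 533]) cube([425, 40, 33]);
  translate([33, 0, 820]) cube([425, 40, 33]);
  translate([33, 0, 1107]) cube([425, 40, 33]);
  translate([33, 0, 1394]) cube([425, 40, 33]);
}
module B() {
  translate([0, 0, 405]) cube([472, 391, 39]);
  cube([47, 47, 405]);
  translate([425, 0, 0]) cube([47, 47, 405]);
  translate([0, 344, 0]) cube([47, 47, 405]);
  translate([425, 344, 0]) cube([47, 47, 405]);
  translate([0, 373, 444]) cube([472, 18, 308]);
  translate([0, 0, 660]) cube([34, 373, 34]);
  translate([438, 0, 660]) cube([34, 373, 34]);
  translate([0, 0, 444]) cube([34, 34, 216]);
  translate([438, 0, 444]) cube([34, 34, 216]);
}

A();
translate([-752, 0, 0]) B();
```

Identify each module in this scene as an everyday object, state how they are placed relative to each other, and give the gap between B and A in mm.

A is a ladder. B is a chair. The chair is on the floor beside the ladder on its −x side. The gap between the chair and the ladder is 280 mm.

The chair's nearest face is 280 mm from the ladder's −x face.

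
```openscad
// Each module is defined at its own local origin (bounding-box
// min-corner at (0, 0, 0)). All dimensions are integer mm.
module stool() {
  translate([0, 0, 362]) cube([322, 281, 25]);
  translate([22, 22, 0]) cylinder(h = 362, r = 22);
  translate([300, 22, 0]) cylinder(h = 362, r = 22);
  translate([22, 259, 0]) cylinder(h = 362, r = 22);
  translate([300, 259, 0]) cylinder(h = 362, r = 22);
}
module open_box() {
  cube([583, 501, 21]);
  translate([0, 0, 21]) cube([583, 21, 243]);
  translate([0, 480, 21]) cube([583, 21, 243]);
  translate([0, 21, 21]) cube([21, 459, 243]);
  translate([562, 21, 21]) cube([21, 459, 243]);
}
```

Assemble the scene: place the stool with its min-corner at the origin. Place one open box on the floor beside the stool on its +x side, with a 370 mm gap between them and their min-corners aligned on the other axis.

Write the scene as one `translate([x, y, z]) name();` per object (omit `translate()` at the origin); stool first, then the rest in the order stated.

stool();
translate([692, 0, 0]) open_box();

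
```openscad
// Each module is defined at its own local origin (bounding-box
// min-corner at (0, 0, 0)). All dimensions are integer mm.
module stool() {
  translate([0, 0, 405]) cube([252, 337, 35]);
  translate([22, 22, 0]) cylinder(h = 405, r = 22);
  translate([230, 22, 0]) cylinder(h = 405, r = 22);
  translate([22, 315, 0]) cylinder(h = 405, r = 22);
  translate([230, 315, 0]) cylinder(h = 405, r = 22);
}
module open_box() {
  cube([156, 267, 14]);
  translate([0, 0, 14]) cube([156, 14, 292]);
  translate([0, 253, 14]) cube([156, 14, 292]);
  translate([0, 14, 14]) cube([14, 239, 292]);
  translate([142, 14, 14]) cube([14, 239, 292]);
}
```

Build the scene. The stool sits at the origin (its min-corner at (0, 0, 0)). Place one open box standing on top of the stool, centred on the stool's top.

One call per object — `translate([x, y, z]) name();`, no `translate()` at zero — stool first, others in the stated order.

stool();
translate([48, 35, 440]) open_box();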